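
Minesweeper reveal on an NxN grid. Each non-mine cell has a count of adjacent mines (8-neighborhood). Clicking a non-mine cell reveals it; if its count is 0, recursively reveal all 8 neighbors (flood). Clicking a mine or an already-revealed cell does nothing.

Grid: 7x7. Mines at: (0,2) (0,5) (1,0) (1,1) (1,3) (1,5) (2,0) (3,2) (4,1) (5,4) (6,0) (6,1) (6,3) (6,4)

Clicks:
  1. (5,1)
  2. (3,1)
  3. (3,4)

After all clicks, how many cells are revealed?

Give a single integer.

Click 1 (5,1) count=3: revealed 1 new [(5,1)] -> total=1
Click 2 (3,1) count=3: revealed 1 new [(3,1)] -> total=2
Click 3 (3,4) count=0: revealed 16 new [(2,3) (2,4) (2,5) (2,6) (3,3) (3,4) (3,5) (3,6) (4,3) (4,4) (4,5) (4,6) (5,5) (5,6) (6,5) (6,6)] -> total=18

Answer: 18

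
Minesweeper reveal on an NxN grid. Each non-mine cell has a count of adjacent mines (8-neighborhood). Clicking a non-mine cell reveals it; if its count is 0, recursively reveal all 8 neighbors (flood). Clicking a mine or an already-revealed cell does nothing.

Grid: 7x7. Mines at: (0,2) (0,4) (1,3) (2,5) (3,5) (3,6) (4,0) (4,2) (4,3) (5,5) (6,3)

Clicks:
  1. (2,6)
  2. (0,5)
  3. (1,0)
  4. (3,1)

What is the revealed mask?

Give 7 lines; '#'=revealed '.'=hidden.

Answer: ##...#.
###....
###...#
###....
.......
.......
.......

Derivation:
Click 1 (2,6) count=3: revealed 1 new [(2,6)] -> total=1
Click 2 (0,5) count=1: revealed 1 new [(0,5)] -> total=2
Click 3 (1,0) count=0: revealed 11 new [(0,0) (0,1) (1,0) (1,1) (1,2) (2,0) (2,1) (2,2) (3,0) (3,1) (3,2)] -> total=13
Click 4 (3,1) count=2: revealed 0 new [(none)] -> total=13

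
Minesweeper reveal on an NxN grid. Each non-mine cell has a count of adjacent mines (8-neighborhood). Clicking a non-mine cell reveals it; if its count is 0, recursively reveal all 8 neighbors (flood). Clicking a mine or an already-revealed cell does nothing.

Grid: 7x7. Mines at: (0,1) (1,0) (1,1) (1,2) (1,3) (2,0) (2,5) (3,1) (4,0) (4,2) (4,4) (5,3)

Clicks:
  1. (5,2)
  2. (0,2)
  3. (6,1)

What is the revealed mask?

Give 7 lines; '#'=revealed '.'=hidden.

Click 1 (5,2) count=2: revealed 1 new [(5,2)] -> total=1
Click 2 (0,2) count=4: revealed 1 new [(0,2)] -> total=2
Click 3 (6,1) count=0: revealed 5 new [(5,0) (5,1) (6,0) (6,1) (6,2)] -> total=7

Answer: ..#....
.......
.......
.......
.......
###....
###....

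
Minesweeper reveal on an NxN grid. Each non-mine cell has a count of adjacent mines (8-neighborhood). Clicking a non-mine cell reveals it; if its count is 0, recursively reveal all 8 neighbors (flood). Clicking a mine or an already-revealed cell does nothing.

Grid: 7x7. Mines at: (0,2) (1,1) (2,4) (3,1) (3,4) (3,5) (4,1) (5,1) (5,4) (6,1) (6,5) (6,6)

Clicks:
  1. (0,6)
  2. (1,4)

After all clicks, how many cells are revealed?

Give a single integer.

Answer: 10

Derivation:
Click 1 (0,6) count=0: revealed 10 new [(0,3) (0,4) (0,5) (0,6) (1,3) (1,4) (1,5) (1,6) (2,5) (2,6)] -> total=10
Click 2 (1,4) count=1: revealed 0 new [(none)] -> total=10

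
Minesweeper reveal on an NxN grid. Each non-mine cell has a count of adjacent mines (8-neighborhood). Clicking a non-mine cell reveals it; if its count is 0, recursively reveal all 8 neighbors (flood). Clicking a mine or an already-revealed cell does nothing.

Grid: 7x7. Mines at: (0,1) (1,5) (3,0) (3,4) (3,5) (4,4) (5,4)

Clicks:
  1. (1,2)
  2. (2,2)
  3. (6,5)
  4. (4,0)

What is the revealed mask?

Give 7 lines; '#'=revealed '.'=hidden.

Click 1 (1,2) count=1: revealed 1 new [(1,2)] -> total=1
Click 2 (2,2) count=0: revealed 25 new [(0,2) (0,3) (0,4) (1,1) (1,3) (1,4) (2,1) (2,2) (2,3) (2,4) (3,1) (3,2) (3,3) (4,0) (4,1) (4,2) (4,3) (5,0) (5,1) (5,2) (5,3) (6,0) (6,1) (6,2) (6,3)] -> total=26
Click 3 (6,5) count=1: revealed 1 new [(6,5)] -> total=27
Click 4 (4,0) count=1: revealed 0 new [(none)] -> total=27

Answer: ..###..
.####..
.####..
.###...
####...
####...
####.#.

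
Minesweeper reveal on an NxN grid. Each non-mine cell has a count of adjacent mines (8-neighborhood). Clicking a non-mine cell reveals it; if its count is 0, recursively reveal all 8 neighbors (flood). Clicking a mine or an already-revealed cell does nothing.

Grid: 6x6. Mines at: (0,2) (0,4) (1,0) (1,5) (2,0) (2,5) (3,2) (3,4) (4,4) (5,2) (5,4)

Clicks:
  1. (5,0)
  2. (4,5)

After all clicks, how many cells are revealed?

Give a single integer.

Click 1 (5,0) count=0: revealed 6 new [(3,0) (3,1) (4,0) (4,1) (5,0) (5,1)] -> total=6
Click 2 (4,5) count=3: revealed 1 new [(4,5)] -> total=7

Answer: 7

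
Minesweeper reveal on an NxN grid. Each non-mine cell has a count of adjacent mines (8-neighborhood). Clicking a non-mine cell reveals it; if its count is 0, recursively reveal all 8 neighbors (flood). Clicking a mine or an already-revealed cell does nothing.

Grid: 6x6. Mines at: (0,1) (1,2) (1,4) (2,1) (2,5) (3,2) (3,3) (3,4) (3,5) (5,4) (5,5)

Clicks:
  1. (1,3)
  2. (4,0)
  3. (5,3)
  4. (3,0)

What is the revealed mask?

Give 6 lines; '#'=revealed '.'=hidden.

Answer: ......
...#..
......
##....
####..
####..

Derivation:
Click 1 (1,3) count=2: revealed 1 new [(1,3)] -> total=1
Click 2 (4,0) count=0: revealed 10 new [(3,0) (3,1) (4,0) (4,1) (4,2) (4,3) (5,0) (5,1) (5,2) (5,3)] -> total=11
Click 3 (5,3) count=1: revealed 0 new [(none)] -> total=11
Click 4 (3,0) count=1: revealed 0 new [(none)] -> total=11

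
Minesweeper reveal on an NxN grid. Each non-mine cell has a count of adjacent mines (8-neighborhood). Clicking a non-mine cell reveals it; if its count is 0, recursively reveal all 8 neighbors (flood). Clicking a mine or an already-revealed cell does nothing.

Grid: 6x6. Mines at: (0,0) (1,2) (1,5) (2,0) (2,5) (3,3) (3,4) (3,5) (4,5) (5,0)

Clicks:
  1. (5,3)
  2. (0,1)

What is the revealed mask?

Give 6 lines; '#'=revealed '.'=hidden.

Answer: .#....
......
......
......
.####.
.####.

Derivation:
Click 1 (5,3) count=0: revealed 8 new [(4,1) (4,2) (4,3) (4,4) (5,1) (5,2) (5,3) (5,4)] -> total=8
Click 2 (0,1) count=2: revealed 1 new [(0,1)] -> total=9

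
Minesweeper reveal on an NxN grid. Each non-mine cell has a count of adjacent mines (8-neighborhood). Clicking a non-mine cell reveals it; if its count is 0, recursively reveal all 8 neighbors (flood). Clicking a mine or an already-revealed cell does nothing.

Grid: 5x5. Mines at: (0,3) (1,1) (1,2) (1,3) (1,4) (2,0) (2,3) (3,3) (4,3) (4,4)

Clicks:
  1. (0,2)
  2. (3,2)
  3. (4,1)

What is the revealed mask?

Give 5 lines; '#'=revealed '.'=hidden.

Click 1 (0,2) count=4: revealed 1 new [(0,2)] -> total=1
Click 2 (3,2) count=3: revealed 1 new [(3,2)] -> total=2
Click 3 (4,1) count=0: revealed 5 new [(3,0) (3,1) (4,0) (4,1) (4,2)] -> total=7

Answer: ..#..
.....
.....
###..
###..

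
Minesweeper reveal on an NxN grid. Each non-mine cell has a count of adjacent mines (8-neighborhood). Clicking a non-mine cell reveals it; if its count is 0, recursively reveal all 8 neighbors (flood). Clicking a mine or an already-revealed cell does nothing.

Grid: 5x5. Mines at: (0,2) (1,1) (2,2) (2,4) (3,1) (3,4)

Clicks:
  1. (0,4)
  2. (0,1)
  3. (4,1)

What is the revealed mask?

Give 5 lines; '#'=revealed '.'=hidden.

Click 1 (0,4) count=0: revealed 4 new [(0,3) (0,4) (1,3) (1,4)] -> total=4
Click 2 (0,1) count=2: revealed 1 new [(0,1)] -> total=5
Click 3 (4,1) count=1: revealed 1 new [(4,1)] -> total=6

Answer: .#.##
...##
.....
.....
.#...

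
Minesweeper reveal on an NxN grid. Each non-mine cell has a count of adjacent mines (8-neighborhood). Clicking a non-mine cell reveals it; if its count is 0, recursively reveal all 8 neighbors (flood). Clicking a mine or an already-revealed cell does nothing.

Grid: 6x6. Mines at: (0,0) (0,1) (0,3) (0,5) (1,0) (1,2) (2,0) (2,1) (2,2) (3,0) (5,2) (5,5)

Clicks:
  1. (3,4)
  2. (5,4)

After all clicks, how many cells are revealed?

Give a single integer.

Click 1 (3,4) count=0: revealed 12 new [(1,3) (1,4) (1,5) (2,3) (2,4) (2,5) (3,3) (3,4) (3,5) (4,3) (4,4) (4,5)] -> total=12
Click 2 (5,4) count=1: revealed 1 new [(5,4)] -> total=13

Answer: 13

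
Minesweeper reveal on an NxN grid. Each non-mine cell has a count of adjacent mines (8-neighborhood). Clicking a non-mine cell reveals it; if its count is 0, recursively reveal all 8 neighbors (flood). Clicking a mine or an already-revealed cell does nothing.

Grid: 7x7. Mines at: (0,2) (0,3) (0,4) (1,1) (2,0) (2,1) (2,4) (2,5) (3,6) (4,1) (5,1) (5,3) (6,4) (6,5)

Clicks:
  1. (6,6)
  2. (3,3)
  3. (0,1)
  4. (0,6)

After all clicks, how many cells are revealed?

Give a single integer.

Answer: 7

Derivation:
Click 1 (6,6) count=1: revealed 1 new [(6,6)] -> total=1
Click 2 (3,3) count=1: revealed 1 new [(3,3)] -> total=2
Click 3 (0,1) count=2: revealed 1 new [(0,1)] -> total=3
Click 4 (0,6) count=0: revealed 4 new [(0,5) (0,6) (1,5) (1,6)] -> total=7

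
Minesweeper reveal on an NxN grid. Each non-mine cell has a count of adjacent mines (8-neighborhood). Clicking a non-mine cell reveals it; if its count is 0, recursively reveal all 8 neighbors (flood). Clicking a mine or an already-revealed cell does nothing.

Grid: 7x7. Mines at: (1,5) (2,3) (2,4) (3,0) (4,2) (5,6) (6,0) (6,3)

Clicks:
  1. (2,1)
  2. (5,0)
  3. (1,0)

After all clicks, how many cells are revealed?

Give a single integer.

Answer: 14

Derivation:
Click 1 (2,1) count=1: revealed 1 new [(2,1)] -> total=1
Click 2 (5,0) count=1: revealed 1 new [(5,0)] -> total=2
Click 3 (1,0) count=0: revealed 12 new [(0,0) (0,1) (0,2) (0,3) (0,4) (1,0) (1,1) (1,2) (1,3) (1,4) (2,0) (2,2)] -> total=14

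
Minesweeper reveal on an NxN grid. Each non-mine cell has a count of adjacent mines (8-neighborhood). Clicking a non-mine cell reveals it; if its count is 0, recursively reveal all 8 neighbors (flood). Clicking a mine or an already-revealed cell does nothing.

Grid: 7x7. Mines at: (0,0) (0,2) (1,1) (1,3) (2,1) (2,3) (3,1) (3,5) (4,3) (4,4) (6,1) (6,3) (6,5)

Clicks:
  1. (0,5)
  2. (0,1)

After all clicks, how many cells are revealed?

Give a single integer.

Click 1 (0,5) count=0: revealed 9 new [(0,4) (0,5) (0,6) (1,4) (1,5) (1,6) (2,4) (2,5) (2,6)] -> total=9
Click 2 (0,1) count=3: revealed 1 new [(0,1)] -> total=10

Answer: 10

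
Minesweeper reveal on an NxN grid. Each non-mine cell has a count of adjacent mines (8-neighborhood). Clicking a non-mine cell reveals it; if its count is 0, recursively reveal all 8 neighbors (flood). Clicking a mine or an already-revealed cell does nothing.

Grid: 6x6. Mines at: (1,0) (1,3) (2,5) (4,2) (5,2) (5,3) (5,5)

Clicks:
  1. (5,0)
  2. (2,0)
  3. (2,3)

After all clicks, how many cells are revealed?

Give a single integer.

Click 1 (5,0) count=0: revealed 8 new [(2,0) (2,1) (3,0) (3,1) (4,0) (4,1) (5,0) (5,1)] -> total=8
Click 2 (2,0) count=1: revealed 0 new [(none)] -> total=8
Click 3 (2,3) count=1: revealed 1 new [(2,3)] -> total=9

Answer: 9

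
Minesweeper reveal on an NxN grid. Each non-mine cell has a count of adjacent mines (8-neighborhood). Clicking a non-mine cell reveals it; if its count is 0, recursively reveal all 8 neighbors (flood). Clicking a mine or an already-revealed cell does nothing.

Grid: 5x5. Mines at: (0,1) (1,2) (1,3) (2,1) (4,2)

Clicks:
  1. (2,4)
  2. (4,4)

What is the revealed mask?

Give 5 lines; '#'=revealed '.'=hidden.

Click 1 (2,4) count=1: revealed 1 new [(2,4)] -> total=1
Click 2 (4,4) count=0: revealed 5 new [(2,3) (3,3) (3,4) (4,3) (4,4)] -> total=6

Answer: .....
.....
...##
...##
...##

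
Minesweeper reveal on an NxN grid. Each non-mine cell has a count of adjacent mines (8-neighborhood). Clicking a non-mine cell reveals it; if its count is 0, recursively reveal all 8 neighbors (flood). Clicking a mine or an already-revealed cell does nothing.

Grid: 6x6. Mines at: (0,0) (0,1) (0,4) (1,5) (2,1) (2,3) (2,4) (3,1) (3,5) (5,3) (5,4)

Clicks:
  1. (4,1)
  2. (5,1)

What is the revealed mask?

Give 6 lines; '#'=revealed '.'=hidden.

Click 1 (4,1) count=1: revealed 1 new [(4,1)] -> total=1
Click 2 (5,1) count=0: revealed 5 new [(4,0) (4,2) (5,0) (5,1) (5,2)] -> total=6

Answer: ......
......
......
......
###...
###...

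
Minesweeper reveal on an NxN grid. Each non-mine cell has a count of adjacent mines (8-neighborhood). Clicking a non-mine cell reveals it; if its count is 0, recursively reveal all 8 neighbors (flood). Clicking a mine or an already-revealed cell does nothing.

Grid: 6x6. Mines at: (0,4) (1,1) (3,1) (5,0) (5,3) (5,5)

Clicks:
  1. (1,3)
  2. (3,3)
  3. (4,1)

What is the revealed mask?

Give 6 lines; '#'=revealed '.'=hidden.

Click 1 (1,3) count=1: revealed 1 new [(1,3)] -> total=1
Click 2 (3,3) count=0: revealed 15 new [(1,2) (1,4) (1,5) (2,2) (2,3) (2,4) (2,5) (3,2) (3,3) (3,4) (3,5) (4,2) (4,3) (4,4) (4,5)] -> total=16
Click 3 (4,1) count=2: revealed 1 new [(4,1)] -> total=17

Answer: ......
..####
..####
..####
.#####
......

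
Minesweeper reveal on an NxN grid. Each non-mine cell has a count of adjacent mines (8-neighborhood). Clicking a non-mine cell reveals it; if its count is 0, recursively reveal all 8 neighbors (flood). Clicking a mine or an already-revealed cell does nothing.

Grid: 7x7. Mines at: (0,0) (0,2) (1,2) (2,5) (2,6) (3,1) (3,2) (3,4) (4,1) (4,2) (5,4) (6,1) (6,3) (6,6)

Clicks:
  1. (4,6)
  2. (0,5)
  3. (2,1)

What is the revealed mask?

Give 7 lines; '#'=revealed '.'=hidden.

Click 1 (4,6) count=0: revealed 6 new [(3,5) (3,6) (4,5) (4,6) (5,5) (5,6)] -> total=6
Click 2 (0,5) count=0: revealed 8 new [(0,3) (0,4) (0,5) (0,6) (1,3) (1,4) (1,5) (1,6)] -> total=14
Click 3 (2,1) count=3: revealed 1 new [(2,1)] -> total=15

Answer: ...####
...####
.#.....
.....##
.....##
.....##
.......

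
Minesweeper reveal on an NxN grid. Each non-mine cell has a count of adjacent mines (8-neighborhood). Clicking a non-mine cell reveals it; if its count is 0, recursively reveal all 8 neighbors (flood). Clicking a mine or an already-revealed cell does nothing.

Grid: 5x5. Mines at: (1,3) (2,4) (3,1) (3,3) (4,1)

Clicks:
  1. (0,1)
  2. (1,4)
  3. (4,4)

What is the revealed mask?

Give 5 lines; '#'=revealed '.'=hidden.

Answer: ###..
###.#
###..
.....
....#

Derivation:
Click 1 (0,1) count=0: revealed 9 new [(0,0) (0,1) (0,2) (1,0) (1,1) (1,2) (2,0) (2,1) (2,2)] -> total=9
Click 2 (1,4) count=2: revealed 1 new [(1,4)] -> total=10
Click 3 (4,4) count=1: revealed 1 new [(4,4)] -> total=11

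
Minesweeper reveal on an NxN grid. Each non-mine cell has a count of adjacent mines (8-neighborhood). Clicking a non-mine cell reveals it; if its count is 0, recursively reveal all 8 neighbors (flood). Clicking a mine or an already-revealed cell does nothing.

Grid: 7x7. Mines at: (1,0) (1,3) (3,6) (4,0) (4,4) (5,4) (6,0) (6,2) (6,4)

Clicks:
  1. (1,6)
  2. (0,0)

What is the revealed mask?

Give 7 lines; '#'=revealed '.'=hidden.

Click 1 (1,6) count=0: revealed 9 new [(0,4) (0,5) (0,6) (1,4) (1,5) (1,6) (2,4) (2,5) (2,6)] -> total=9
Click 2 (0,0) count=1: revealed 1 new [(0,0)] -> total=10

Answer: #...###
....###
....###
.......
.......
.......
.......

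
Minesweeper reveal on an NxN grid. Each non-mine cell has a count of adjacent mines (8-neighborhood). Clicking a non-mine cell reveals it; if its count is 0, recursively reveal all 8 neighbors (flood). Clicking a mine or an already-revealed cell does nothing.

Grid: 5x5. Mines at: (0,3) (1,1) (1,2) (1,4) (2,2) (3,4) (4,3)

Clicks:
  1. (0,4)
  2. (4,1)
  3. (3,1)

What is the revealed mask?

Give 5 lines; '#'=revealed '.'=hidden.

Answer: ....#
.....
##...
###..
###..

Derivation:
Click 1 (0,4) count=2: revealed 1 new [(0,4)] -> total=1
Click 2 (4,1) count=0: revealed 8 new [(2,0) (2,1) (3,0) (3,1) (3,2) (4,0) (4,1) (4,2)] -> total=9
Click 3 (3,1) count=1: revealed 0 new [(none)] -> total=9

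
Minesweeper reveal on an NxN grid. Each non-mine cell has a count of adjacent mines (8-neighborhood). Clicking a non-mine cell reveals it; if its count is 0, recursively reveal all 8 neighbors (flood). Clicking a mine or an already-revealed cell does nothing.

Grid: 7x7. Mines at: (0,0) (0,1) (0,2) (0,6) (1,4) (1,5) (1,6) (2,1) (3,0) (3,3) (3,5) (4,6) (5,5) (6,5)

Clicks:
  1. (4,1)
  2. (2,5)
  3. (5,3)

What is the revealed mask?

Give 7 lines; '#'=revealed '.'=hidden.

Click 1 (4,1) count=1: revealed 1 new [(4,1)] -> total=1
Click 2 (2,5) count=4: revealed 1 new [(2,5)] -> total=2
Click 3 (5,3) count=0: revealed 14 new [(4,0) (4,2) (4,3) (4,4) (5,0) (5,1) (5,2) (5,3) (5,4) (6,0) (6,1) (6,2) (6,3) (6,4)] -> total=16

Answer: .......
.......
.....#.
.......
#####..
#####..
#####..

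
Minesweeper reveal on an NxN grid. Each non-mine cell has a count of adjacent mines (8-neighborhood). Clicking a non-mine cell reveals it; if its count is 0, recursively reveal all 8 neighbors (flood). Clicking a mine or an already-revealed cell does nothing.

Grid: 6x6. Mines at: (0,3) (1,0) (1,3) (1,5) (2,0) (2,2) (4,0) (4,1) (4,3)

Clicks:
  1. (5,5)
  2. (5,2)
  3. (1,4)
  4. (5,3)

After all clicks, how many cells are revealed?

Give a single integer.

Answer: 11

Derivation:
Click 1 (5,5) count=0: revealed 8 new [(2,4) (2,5) (3,4) (3,5) (4,4) (4,5) (5,4) (5,5)] -> total=8
Click 2 (5,2) count=2: revealed 1 new [(5,2)] -> total=9
Click 3 (1,4) count=3: revealed 1 new [(1,4)] -> total=10
Click 4 (5,3) count=1: revealed 1 new [(5,3)] -> total=11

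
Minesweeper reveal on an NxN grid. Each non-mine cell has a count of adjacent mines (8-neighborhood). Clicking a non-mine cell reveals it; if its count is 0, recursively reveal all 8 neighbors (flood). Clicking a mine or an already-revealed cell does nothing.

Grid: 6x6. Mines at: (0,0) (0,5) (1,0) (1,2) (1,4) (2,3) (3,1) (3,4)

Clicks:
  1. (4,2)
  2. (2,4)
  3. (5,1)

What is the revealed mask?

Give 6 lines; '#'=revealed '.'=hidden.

Answer: ......
......
....#.
......
######
######

Derivation:
Click 1 (4,2) count=1: revealed 1 new [(4,2)] -> total=1
Click 2 (2,4) count=3: revealed 1 new [(2,4)] -> total=2
Click 3 (5,1) count=0: revealed 11 new [(4,0) (4,1) (4,3) (4,4) (4,5) (5,0) (5,1) (5,2) (5,3) (5,4) (5,5)] -> total=13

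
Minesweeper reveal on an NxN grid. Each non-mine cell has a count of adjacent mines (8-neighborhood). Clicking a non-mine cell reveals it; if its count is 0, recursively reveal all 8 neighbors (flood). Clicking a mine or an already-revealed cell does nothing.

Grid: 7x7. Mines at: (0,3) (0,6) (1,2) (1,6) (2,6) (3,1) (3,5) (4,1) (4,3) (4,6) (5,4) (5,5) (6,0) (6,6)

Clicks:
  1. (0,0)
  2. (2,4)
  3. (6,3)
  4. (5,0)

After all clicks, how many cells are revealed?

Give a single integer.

Click 1 (0,0) count=0: revealed 6 new [(0,0) (0,1) (1,0) (1,1) (2,0) (2,1)] -> total=6
Click 2 (2,4) count=1: revealed 1 new [(2,4)] -> total=7
Click 3 (6,3) count=1: revealed 1 new [(6,3)] -> total=8
Click 4 (5,0) count=2: revealed 1 new [(5,0)] -> total=9

Answer: 9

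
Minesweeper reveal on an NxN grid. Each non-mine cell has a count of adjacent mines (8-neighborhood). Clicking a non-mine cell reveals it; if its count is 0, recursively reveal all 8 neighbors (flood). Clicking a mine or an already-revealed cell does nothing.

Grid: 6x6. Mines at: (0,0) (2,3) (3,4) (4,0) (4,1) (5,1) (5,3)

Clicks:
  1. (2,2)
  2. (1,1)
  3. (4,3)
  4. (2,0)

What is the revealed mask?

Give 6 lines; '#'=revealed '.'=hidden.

Answer: ......
###...
###...
###...
...#..
......

Derivation:
Click 1 (2,2) count=1: revealed 1 new [(2,2)] -> total=1
Click 2 (1,1) count=1: revealed 1 new [(1,1)] -> total=2
Click 3 (4,3) count=2: revealed 1 new [(4,3)] -> total=3
Click 4 (2,0) count=0: revealed 7 new [(1,0) (1,2) (2,0) (2,1) (3,0) (3,1) (3,2)] -> total=10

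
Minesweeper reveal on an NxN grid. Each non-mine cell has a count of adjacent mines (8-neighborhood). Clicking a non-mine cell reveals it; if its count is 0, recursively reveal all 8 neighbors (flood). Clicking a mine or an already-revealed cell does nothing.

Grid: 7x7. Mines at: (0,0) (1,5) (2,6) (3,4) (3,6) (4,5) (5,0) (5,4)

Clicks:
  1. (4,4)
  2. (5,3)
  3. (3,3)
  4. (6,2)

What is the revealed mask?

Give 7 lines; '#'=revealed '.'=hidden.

Click 1 (4,4) count=3: revealed 1 new [(4,4)] -> total=1
Click 2 (5,3) count=1: revealed 1 new [(5,3)] -> total=2
Click 3 (3,3) count=1: revealed 1 new [(3,3)] -> total=3
Click 4 (6,2) count=0: revealed 26 new [(0,1) (0,2) (0,3) (0,4) (1,0) (1,1) (1,2) (1,3) (1,4) (2,0) (2,1) (2,2) (2,3) (2,4) (3,0) (3,1) (3,2) (4,0) (4,1) (4,2) (4,3) (5,1) (5,2) (6,1) (6,2) (6,3)] -> total=29

Answer: .####..
#####..
#####..
####...
#####..
.###...
.###...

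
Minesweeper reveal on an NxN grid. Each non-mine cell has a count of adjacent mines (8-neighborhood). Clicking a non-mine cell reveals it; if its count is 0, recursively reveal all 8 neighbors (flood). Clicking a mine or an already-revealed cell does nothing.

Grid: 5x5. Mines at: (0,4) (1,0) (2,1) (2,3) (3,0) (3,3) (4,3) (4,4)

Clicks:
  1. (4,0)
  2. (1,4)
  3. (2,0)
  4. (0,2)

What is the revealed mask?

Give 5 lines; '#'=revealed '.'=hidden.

Answer: .###.
.####
#....
.....
#....

Derivation:
Click 1 (4,0) count=1: revealed 1 new [(4,0)] -> total=1
Click 2 (1,4) count=2: revealed 1 new [(1,4)] -> total=2
Click 3 (2,0) count=3: revealed 1 new [(2,0)] -> total=3
Click 4 (0,2) count=0: revealed 6 new [(0,1) (0,2) (0,3) (1,1) (1,2) (1,3)] -> total=9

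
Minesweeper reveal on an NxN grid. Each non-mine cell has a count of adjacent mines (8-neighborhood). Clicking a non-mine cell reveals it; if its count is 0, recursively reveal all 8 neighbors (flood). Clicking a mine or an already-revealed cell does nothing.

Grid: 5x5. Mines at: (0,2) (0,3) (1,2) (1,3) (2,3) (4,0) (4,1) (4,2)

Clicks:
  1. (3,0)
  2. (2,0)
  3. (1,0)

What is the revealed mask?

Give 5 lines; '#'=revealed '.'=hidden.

Click 1 (3,0) count=2: revealed 1 new [(3,0)] -> total=1
Click 2 (2,0) count=0: revealed 7 new [(0,0) (0,1) (1,0) (1,1) (2,0) (2,1) (3,1)] -> total=8
Click 3 (1,0) count=0: revealed 0 new [(none)] -> total=8

Answer: ##...
##...
##...
##...
.....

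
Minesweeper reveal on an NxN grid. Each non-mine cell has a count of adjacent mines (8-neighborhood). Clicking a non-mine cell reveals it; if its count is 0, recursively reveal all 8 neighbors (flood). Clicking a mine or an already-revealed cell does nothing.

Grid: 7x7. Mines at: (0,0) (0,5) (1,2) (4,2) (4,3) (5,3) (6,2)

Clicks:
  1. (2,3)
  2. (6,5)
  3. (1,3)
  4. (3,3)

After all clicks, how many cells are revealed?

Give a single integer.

Click 1 (2,3) count=1: revealed 1 new [(2,3)] -> total=1
Click 2 (6,5) count=0: revealed 20 new [(1,3) (1,4) (1,5) (1,6) (2,4) (2,5) (2,6) (3,3) (3,4) (3,5) (3,6) (4,4) (4,5) (4,6) (5,4) (5,5) (5,6) (6,4) (6,5) (6,6)] -> total=21
Click 3 (1,3) count=1: revealed 0 new [(none)] -> total=21
Click 4 (3,3) count=2: revealed 0 new [(none)] -> total=21

Answer: 21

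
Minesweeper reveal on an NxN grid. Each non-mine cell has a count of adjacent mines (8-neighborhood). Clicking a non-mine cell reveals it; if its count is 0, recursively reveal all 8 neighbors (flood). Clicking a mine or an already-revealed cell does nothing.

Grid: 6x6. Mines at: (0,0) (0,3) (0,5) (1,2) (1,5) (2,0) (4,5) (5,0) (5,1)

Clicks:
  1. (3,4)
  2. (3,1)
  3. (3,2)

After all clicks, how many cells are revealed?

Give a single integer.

Answer: 15

Derivation:
Click 1 (3,4) count=1: revealed 1 new [(3,4)] -> total=1
Click 2 (3,1) count=1: revealed 1 new [(3,1)] -> total=2
Click 3 (3,2) count=0: revealed 13 new [(2,1) (2,2) (2,3) (2,4) (3,2) (3,3) (4,1) (4,2) (4,3) (4,4) (5,2) (5,3) (5,4)] -> total=15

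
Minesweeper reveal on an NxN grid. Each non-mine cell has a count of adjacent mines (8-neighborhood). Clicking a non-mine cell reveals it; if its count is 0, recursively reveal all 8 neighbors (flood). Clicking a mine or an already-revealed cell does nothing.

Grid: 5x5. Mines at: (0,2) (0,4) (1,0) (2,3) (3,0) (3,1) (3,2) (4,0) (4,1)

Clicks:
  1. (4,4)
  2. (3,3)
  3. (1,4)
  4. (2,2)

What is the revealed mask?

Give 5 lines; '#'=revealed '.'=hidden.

Click 1 (4,4) count=0: revealed 4 new [(3,3) (3,4) (4,3) (4,4)] -> total=4
Click 2 (3,3) count=2: revealed 0 new [(none)] -> total=4
Click 3 (1,4) count=2: revealed 1 new [(1,4)] -> total=5
Click 4 (2,2) count=3: revealed 1 new [(2,2)] -> total=6

Answer: .....
....#
..#..
...##
...##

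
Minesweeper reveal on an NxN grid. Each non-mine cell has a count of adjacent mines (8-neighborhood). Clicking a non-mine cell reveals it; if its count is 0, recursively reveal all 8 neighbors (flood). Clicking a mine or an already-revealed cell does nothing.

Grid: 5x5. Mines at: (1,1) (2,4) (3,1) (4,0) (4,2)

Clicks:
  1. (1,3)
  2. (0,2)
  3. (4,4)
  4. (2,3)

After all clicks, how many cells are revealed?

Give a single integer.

Answer: 7

Derivation:
Click 1 (1,3) count=1: revealed 1 new [(1,3)] -> total=1
Click 2 (0,2) count=1: revealed 1 new [(0,2)] -> total=2
Click 3 (4,4) count=0: revealed 4 new [(3,3) (3,4) (4,3) (4,4)] -> total=6
Click 4 (2,3) count=1: revealed 1 new [(2,3)] -> total=7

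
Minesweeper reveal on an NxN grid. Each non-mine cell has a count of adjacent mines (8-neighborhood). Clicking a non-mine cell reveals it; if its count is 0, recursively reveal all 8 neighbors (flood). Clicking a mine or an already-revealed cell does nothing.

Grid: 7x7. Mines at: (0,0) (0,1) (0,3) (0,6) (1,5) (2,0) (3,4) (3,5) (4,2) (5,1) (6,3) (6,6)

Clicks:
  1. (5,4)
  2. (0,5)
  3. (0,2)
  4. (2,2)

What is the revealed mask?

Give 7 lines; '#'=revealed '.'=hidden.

Answer: ..#..#.
.###...
.###...
.###...
.......
....#..
.......

Derivation:
Click 1 (5,4) count=1: revealed 1 new [(5,4)] -> total=1
Click 2 (0,5) count=2: revealed 1 new [(0,5)] -> total=2
Click 3 (0,2) count=2: revealed 1 new [(0,2)] -> total=3
Click 4 (2,2) count=0: revealed 9 new [(1,1) (1,2) (1,3) (2,1) (2,2) (2,3) (3,1) (3,2) (3,3)] -> total=12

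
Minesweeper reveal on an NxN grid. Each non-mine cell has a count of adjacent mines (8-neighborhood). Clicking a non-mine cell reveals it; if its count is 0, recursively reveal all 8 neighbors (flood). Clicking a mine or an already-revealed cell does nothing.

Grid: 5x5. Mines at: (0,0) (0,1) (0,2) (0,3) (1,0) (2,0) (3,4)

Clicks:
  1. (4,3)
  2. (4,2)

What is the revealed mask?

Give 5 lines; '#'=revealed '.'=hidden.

Click 1 (4,3) count=1: revealed 1 new [(4,3)] -> total=1
Click 2 (4,2) count=0: revealed 13 new [(1,1) (1,2) (1,3) (2,1) (2,2) (2,3) (3,0) (3,1) (3,2) (3,3) (4,0) (4,1) (4,2)] -> total=14

Answer: .....
.###.
.###.
####.
####.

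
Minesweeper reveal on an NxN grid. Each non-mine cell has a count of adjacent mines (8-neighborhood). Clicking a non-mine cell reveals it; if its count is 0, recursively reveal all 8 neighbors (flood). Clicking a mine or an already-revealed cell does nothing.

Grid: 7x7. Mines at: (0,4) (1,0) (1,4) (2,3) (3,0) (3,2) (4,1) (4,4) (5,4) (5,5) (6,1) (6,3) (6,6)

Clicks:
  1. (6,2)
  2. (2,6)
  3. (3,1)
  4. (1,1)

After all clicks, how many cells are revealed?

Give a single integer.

Click 1 (6,2) count=2: revealed 1 new [(6,2)] -> total=1
Click 2 (2,6) count=0: revealed 10 new [(0,5) (0,6) (1,5) (1,6) (2,5) (2,6) (3,5) (3,6) (4,5) (4,6)] -> total=11
Click 3 (3,1) count=3: revealed 1 new [(3,1)] -> total=12
Click 4 (1,1) count=1: revealed 1 new [(1,1)] -> total=13

Answer: 13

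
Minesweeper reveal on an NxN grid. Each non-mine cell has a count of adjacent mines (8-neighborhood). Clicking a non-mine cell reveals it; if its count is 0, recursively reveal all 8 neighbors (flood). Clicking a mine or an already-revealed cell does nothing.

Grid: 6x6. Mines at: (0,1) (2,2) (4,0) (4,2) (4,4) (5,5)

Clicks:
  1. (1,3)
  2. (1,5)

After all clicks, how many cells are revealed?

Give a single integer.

Answer: 14

Derivation:
Click 1 (1,3) count=1: revealed 1 new [(1,3)] -> total=1
Click 2 (1,5) count=0: revealed 13 new [(0,2) (0,3) (0,4) (0,5) (1,2) (1,4) (1,5) (2,3) (2,4) (2,5) (3,3) (3,4) (3,5)] -> total=14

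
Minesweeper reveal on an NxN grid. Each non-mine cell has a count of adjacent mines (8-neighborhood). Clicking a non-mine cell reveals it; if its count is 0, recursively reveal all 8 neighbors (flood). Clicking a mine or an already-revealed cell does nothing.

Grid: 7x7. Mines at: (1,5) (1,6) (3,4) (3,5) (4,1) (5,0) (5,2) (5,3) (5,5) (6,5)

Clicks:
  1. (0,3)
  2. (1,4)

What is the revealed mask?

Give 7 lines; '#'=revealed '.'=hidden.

Click 1 (0,3) count=0: revealed 19 new [(0,0) (0,1) (0,2) (0,3) (0,4) (1,0) (1,1) (1,2) (1,3) (1,4) (2,0) (2,1) (2,2) (2,3) (2,4) (3,0) (3,1) (3,2) (3,3)] -> total=19
Click 2 (1,4) count=1: revealed 0 new [(none)] -> total=19

Answer: #####..
#####..
#####..
####...
.......
.......
.......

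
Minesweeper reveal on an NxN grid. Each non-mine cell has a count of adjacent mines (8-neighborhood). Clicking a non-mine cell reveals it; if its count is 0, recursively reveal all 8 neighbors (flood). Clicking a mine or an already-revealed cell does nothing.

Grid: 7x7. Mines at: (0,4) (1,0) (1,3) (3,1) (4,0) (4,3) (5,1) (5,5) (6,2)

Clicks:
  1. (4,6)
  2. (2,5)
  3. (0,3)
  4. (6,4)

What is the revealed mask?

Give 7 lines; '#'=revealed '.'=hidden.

Answer: ...#.##
....###
....###
....###
....###
.......
....#..

Derivation:
Click 1 (4,6) count=1: revealed 1 new [(4,6)] -> total=1
Click 2 (2,5) count=0: revealed 13 new [(0,5) (0,6) (1,4) (1,5) (1,6) (2,4) (2,5) (2,6) (3,4) (3,5) (3,6) (4,4) (4,5)] -> total=14
Click 3 (0,3) count=2: revealed 1 new [(0,3)] -> total=15
Click 4 (6,4) count=1: revealed 1 new [(6,4)] -> total=16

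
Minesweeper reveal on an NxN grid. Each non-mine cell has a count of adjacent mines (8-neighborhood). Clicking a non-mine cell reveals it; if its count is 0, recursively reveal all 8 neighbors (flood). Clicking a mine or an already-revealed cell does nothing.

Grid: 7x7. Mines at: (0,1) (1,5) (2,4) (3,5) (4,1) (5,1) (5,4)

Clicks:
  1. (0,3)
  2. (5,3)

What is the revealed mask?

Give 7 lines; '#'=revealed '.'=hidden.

Answer: ..###..
..###..
.......
.......
.......
...#...
.......

Derivation:
Click 1 (0,3) count=0: revealed 6 new [(0,2) (0,3) (0,4) (1,2) (1,3) (1,4)] -> total=6
Click 2 (5,3) count=1: revealed 1 new [(5,3)] -> total=7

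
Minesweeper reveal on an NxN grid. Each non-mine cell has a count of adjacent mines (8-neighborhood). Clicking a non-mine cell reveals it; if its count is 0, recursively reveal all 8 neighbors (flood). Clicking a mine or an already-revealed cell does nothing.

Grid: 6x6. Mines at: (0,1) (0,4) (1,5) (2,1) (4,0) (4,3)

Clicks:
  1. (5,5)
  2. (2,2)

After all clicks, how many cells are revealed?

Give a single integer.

Click 1 (5,5) count=0: revealed 8 new [(2,4) (2,5) (3,4) (3,5) (4,4) (4,5) (5,4) (5,5)] -> total=8
Click 2 (2,2) count=1: revealed 1 new [(2,2)] -> total=9

Answer: 9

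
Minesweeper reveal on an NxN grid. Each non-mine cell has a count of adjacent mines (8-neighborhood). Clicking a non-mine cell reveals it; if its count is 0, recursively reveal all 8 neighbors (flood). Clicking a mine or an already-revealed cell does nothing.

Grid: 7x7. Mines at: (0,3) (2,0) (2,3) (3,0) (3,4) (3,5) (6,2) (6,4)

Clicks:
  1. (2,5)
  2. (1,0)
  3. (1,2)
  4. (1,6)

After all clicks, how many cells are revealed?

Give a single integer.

Click 1 (2,5) count=2: revealed 1 new [(2,5)] -> total=1
Click 2 (1,0) count=1: revealed 1 new [(1,0)] -> total=2
Click 3 (1,2) count=2: revealed 1 new [(1,2)] -> total=3
Click 4 (1,6) count=0: revealed 8 new [(0,4) (0,5) (0,6) (1,4) (1,5) (1,6) (2,4) (2,6)] -> total=11

Answer: 11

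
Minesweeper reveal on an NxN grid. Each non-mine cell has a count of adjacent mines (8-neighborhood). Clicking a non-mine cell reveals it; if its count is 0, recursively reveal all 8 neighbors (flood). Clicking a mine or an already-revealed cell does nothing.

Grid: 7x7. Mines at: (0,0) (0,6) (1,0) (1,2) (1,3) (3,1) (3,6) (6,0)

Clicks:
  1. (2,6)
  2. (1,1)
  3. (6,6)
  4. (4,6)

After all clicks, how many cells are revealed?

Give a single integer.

Click 1 (2,6) count=1: revealed 1 new [(2,6)] -> total=1
Click 2 (1,1) count=3: revealed 1 new [(1,1)] -> total=2
Click 3 (6,6) count=0: revealed 26 new [(2,2) (2,3) (2,4) (2,5) (3,2) (3,3) (3,4) (3,5) (4,1) (4,2) (4,3) (4,4) (4,5) (4,6) (5,1) (5,2) (5,3) (5,4) (5,5) (5,6) (6,1) (6,2) (6,3) (6,4) (6,5) (6,6)] -> total=28
Click 4 (4,6) count=1: revealed 0 new [(none)] -> total=28

Answer: 28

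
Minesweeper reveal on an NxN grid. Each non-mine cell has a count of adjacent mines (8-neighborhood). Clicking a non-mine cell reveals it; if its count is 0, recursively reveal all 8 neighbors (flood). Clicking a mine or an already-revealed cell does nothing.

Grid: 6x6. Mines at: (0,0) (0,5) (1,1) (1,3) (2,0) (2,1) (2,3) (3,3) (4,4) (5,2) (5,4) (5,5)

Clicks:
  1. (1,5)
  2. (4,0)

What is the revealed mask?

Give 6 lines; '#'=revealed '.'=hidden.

Click 1 (1,5) count=1: revealed 1 new [(1,5)] -> total=1
Click 2 (4,0) count=0: revealed 6 new [(3,0) (3,1) (4,0) (4,1) (5,0) (5,1)] -> total=7

Answer: ......
.....#
......
##....
##....
##....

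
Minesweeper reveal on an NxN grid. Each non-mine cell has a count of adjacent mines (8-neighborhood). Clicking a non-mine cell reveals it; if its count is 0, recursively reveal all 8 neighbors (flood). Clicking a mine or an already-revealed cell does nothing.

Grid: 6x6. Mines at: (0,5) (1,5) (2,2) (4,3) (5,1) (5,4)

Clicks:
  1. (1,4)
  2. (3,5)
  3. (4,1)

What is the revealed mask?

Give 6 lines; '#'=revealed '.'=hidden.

Answer: ......
....#.
....##
....##
.#..##
......

Derivation:
Click 1 (1,4) count=2: revealed 1 new [(1,4)] -> total=1
Click 2 (3,5) count=0: revealed 6 new [(2,4) (2,5) (3,4) (3,5) (4,4) (4,5)] -> total=7
Click 3 (4,1) count=1: revealed 1 new [(4,1)] -> total=8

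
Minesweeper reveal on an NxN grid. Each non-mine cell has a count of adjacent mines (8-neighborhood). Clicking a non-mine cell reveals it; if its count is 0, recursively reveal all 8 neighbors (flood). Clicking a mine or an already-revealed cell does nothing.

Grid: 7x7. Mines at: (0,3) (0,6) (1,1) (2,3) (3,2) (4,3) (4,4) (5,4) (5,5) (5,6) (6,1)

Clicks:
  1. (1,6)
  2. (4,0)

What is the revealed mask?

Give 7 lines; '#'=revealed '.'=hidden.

Answer: .......
......#
##.....
##.....
##.....
##.....
.......

Derivation:
Click 1 (1,6) count=1: revealed 1 new [(1,6)] -> total=1
Click 2 (4,0) count=0: revealed 8 new [(2,0) (2,1) (3,0) (3,1) (4,0) (4,1) (5,0) (5,1)] -> total=9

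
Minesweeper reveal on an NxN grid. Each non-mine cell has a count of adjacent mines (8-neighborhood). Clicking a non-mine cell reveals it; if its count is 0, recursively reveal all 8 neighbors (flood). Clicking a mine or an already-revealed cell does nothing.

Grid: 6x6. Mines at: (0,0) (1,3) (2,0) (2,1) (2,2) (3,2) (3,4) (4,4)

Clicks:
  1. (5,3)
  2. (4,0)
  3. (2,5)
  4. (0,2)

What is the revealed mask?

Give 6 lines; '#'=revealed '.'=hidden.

Click 1 (5,3) count=1: revealed 1 new [(5,3)] -> total=1
Click 2 (4,0) count=0: revealed 9 new [(3,0) (3,1) (4,0) (4,1) (4,2) (4,3) (5,0) (5,1) (5,2)] -> total=10
Click 3 (2,5) count=1: revealed 1 new [(2,5)] -> total=11
Click 4 (0,2) count=1: revealed 1 new [(0,2)] -> total=12

Answer: ..#...
......
.....#
##....
####..
####..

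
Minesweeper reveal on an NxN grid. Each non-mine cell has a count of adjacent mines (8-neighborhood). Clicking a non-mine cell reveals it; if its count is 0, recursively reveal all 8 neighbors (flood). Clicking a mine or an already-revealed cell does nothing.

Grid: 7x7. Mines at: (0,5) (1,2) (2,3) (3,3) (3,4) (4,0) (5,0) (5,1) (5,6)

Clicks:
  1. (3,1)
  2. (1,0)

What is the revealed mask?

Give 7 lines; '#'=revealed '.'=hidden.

Answer: ##.....
##.....
##.....
##.....
.......
.......
.......

Derivation:
Click 1 (3,1) count=1: revealed 1 new [(3,1)] -> total=1
Click 2 (1,0) count=0: revealed 7 new [(0,0) (0,1) (1,0) (1,1) (2,0) (2,1) (3,0)] -> total=8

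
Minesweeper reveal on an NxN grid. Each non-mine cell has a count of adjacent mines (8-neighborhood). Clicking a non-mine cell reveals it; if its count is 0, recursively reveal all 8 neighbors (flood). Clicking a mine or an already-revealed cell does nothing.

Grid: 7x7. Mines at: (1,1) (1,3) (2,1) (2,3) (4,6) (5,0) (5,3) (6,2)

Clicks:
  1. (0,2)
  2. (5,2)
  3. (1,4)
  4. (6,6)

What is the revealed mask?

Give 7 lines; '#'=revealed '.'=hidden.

Click 1 (0,2) count=2: revealed 1 new [(0,2)] -> total=1
Click 2 (5,2) count=2: revealed 1 new [(5,2)] -> total=2
Click 3 (1,4) count=2: revealed 1 new [(1,4)] -> total=3
Click 4 (6,6) count=0: revealed 6 new [(5,4) (5,5) (5,6) (6,4) (6,5) (6,6)] -> total=9

Answer: ..#....
....#..
.......
.......
.......
..#.###
....###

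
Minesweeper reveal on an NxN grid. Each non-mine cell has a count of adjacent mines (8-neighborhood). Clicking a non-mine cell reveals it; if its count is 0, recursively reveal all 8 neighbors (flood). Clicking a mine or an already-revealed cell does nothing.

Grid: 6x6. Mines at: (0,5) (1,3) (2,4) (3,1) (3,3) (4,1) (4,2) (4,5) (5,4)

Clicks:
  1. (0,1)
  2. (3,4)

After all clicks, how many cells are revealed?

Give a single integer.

Answer: 10

Derivation:
Click 1 (0,1) count=0: revealed 9 new [(0,0) (0,1) (0,2) (1,0) (1,1) (1,2) (2,0) (2,1) (2,2)] -> total=9
Click 2 (3,4) count=3: revealed 1 new [(3,4)] -> total=10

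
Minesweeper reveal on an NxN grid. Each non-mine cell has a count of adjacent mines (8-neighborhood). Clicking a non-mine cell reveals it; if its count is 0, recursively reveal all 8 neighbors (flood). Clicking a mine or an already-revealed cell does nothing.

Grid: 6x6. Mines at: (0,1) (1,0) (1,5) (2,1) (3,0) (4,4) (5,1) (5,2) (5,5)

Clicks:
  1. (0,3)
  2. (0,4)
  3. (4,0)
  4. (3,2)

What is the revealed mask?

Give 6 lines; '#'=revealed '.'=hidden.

Click 1 (0,3) count=0: revealed 12 new [(0,2) (0,3) (0,4) (1,2) (1,3) (1,4) (2,2) (2,3) (2,4) (3,2) (3,3) (3,4)] -> total=12
Click 2 (0,4) count=1: revealed 0 new [(none)] -> total=12
Click 3 (4,0) count=2: revealed 1 new [(4,0)] -> total=13
Click 4 (3,2) count=1: revealed 0 new [(none)] -> total=13

Answer: ..###.
..###.
..###.
..###.
#.....
......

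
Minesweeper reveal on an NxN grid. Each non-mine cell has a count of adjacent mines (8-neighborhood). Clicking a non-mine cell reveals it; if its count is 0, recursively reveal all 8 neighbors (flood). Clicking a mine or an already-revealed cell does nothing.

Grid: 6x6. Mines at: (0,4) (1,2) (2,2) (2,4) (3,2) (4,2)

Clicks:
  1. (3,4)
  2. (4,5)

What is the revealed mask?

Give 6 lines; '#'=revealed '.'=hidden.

Answer: ......
......
......
...###
...###
...###

Derivation:
Click 1 (3,4) count=1: revealed 1 new [(3,4)] -> total=1
Click 2 (4,5) count=0: revealed 8 new [(3,3) (3,5) (4,3) (4,4) (4,5) (5,3) (5,4) (5,5)] -> total=9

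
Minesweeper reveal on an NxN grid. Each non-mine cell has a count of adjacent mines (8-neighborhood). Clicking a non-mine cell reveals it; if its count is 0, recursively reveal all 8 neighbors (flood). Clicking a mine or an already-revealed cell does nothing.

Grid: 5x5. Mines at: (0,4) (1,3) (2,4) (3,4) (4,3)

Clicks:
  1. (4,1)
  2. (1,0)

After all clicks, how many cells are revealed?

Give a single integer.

Click 1 (4,1) count=0: revealed 15 new [(0,0) (0,1) (0,2) (1,0) (1,1) (1,2) (2,0) (2,1) (2,2) (3,0) (3,1) (3,2) (4,0) (4,1) (4,2)] -> total=15
Click 2 (1,0) count=0: revealed 0 new [(none)] -> total=15

Answer: 15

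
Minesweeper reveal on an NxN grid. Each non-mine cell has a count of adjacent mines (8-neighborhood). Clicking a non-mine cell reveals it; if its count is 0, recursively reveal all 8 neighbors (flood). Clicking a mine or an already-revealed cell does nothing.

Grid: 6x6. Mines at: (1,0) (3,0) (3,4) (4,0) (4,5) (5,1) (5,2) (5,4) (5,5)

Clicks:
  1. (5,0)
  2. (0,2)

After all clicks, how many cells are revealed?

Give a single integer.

Click 1 (5,0) count=2: revealed 1 new [(5,0)] -> total=1
Click 2 (0,2) count=0: revealed 21 new [(0,1) (0,2) (0,3) (0,4) (0,5) (1,1) (1,2) (1,3) (1,4) (1,5) (2,1) (2,2) (2,3) (2,4) (2,5) (3,1) (3,2) (3,3) (4,1) (4,2) (4,3)] -> total=22

Answer: 22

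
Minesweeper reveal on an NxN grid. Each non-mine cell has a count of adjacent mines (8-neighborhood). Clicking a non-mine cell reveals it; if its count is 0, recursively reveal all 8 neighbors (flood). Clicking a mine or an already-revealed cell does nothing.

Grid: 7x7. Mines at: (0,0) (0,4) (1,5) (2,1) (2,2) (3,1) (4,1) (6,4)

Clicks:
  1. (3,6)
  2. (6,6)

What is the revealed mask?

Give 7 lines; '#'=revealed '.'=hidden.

Click 1 (3,6) count=0: revealed 21 new [(2,3) (2,4) (2,5) (2,6) (3,2) (3,3) (3,4) (3,5) (3,6) (4,2) (4,3) (4,4) (4,5) (4,6) (5,2) (5,3) (5,4) (5,5) (5,6) (6,5) (6,6)] -> total=21
Click 2 (6,6) count=0: revealed 0 new [(none)] -> total=21

Answer: .......
.......
...####
..#####
..#####
..#####
.....##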